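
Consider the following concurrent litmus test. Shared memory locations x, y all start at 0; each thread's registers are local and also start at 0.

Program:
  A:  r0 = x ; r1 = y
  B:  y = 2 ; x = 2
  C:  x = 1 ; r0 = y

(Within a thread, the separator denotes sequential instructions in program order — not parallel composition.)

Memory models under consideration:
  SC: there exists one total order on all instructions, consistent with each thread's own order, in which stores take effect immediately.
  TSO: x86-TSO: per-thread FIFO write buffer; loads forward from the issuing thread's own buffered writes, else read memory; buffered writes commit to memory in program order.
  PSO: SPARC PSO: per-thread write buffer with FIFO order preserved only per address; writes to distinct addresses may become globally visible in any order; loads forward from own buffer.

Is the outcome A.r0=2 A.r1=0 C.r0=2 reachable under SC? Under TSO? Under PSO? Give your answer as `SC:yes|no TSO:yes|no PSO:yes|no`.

SC:no TSO:no PSO:yes

outcome vector order: (A.r0,A.r1,C.r0)
under SC → <0 0 0>; <0 0 2>; <0 2 0>; <0 2 2>; <1 0 0>; <1 0 2>; <1 2 0>; <1 2 2>; <2 2 0>; <2 2 2>
under TSO → <0 0 0>; <0 0 2>; <0 2 0>; <0 2 2>; <1 0 0>; <1 0 2>; <1 2 0>; <1 2 2>; <2 2 0>; <2 2 2>
under PSO → <0 0 0>; <0 0 2>; <0 2 0>; <0 2 2>; <1 0 0>; <1 0 2>; <1 2 0>; <1 2 2>; <2 0 0>; <2 0 2>; <2 2 0>; <2 2 2>
target <2 0 2> ∈ {PSO}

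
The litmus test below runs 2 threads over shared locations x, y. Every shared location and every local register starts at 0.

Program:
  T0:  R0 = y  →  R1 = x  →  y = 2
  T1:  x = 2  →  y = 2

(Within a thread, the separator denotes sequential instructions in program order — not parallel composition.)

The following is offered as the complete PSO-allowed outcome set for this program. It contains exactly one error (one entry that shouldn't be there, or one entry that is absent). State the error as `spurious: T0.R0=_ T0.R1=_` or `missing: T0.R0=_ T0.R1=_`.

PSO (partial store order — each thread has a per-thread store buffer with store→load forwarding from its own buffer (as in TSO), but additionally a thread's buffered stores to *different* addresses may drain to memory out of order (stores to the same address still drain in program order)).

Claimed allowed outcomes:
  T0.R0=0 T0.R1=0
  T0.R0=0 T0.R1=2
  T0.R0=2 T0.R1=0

missing: T0.R0=2 T0.R1=2

outcome vector order: (T0.R0,T0.R1)
[PSO] allowed = {<0 0>; <0 2>; <2 0>; <2 2>}
PSO∖claimed = {<2 2>}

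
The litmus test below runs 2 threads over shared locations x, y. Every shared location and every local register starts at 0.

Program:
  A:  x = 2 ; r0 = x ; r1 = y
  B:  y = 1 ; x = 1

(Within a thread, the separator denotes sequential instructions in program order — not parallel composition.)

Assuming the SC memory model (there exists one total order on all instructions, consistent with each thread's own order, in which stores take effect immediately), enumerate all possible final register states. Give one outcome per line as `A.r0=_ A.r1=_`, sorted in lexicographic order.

outcome vector order: (A.r0,A.r1)
|SC outcomes| = 3

A.r0=1 A.r1=1
A.r0=2 A.r1=0
A.r0=2 A.r1=1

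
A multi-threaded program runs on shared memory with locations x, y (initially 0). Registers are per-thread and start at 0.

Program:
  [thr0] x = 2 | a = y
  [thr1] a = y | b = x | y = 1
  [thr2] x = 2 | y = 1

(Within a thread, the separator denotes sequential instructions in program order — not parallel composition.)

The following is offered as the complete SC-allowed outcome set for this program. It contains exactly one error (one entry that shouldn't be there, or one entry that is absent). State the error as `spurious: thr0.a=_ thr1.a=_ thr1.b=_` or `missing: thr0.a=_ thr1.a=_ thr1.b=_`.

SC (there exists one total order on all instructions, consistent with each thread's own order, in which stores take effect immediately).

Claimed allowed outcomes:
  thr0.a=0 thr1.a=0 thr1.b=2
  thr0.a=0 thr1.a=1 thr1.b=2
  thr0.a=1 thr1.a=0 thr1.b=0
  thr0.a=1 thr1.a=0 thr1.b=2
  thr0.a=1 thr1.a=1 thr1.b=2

missing: thr0.a=0 thr1.a=0 thr1.b=0

outcome vector order: (thr0.a,thr1.a,thr1.b)
[SC] allowed = {000; 002; 012; 100; 102; 112}
SC∖claimed = {000}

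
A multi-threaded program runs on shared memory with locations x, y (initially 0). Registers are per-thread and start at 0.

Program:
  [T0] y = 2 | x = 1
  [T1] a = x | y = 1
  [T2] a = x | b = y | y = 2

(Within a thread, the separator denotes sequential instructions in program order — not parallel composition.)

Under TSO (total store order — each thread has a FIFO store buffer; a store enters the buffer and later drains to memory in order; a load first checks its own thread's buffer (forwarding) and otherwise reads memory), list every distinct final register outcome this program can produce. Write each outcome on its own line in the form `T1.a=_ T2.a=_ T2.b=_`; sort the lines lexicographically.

T1.a=0 T2.a=0 T2.b=0
T1.a=0 T2.a=0 T2.b=1
T1.a=0 T2.a=0 T2.b=2
T1.a=0 T2.a=1 T2.b=1
T1.a=0 T2.a=1 T2.b=2
T1.a=1 T2.a=0 T2.b=0
T1.a=1 T2.a=0 T2.b=1
T1.a=1 T2.a=0 T2.b=2
T1.a=1 T2.a=1 T2.b=1
T1.a=1 T2.a=1 T2.b=2

outcome vector order: (T1.a,T2.a,T2.b)
|TSO outcomes| = 10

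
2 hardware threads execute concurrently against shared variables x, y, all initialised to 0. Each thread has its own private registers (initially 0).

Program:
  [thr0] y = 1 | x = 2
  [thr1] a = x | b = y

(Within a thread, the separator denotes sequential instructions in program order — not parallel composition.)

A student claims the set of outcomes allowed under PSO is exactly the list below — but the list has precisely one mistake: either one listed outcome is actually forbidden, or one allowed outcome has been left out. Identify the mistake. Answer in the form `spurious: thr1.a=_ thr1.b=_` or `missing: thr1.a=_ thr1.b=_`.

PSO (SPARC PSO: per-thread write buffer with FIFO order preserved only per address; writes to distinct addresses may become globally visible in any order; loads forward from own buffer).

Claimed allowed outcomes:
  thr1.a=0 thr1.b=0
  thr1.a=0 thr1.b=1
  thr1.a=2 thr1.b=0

outcome vector order: (thr1.a,thr1.b)
[PSO] allowed = {0/0; 0/1; 2/0; 2/1}
PSO∖claimed = {2/1}

missing: thr1.a=2 thr1.b=1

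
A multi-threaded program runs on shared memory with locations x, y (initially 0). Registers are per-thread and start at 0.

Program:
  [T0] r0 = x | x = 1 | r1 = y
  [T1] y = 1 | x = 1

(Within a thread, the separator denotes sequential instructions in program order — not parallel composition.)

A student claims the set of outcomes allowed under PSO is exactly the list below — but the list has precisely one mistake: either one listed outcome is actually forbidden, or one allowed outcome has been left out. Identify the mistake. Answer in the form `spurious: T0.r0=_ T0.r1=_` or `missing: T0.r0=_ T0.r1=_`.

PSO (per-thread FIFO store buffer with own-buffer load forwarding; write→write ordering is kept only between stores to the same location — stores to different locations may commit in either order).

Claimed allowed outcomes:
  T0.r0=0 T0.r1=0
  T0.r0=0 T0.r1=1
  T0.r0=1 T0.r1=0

missing: T0.r0=1 T0.r1=1

outcome vector order: (T0.r0,T0.r1)
PSO (4): (0,0), (0,1), (1,0), (1,1)
PSO∖claimed = {(1,1)}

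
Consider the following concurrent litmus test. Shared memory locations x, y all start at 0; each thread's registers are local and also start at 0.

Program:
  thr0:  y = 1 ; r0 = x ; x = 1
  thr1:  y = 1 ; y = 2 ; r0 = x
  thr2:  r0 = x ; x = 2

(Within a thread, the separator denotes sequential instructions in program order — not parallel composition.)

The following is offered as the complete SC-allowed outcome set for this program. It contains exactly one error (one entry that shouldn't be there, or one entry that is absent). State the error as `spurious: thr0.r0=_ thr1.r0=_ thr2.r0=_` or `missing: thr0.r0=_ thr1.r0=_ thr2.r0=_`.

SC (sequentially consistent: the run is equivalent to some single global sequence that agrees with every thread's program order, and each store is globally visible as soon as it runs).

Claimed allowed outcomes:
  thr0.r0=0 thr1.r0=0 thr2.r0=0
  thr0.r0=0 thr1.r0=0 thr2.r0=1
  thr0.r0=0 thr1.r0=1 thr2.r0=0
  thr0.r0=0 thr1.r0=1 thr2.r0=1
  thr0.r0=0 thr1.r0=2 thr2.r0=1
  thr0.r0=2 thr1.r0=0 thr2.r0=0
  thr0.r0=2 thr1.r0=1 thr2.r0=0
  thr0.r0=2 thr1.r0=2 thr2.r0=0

missing: thr0.r0=0 thr1.r0=2 thr2.r0=0

outcome vector order: (thr0.r0,thr1.r0,thr2.r0)
[SC] allowed = {(0,0,0) (0,0,1) (0,1,0) (0,1,1) (0,2,0) (0,2,1) (2,0,0) (2,1,0) (2,2,0)}
SC∖claimed = {(0,2,0)}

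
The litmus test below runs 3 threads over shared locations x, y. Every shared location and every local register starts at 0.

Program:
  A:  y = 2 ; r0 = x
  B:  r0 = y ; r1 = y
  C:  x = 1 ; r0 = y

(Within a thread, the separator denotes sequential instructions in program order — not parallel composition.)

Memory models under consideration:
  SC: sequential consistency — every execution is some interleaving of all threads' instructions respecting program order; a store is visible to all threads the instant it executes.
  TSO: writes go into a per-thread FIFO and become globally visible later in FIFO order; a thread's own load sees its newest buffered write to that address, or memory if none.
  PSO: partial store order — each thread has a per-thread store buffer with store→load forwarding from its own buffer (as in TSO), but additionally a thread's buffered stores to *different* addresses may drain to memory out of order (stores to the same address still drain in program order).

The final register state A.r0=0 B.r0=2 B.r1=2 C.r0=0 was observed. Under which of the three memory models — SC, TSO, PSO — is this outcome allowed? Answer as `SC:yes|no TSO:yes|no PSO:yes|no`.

outcome vector order: (A.r0,B.r0,B.r1,C.r0)
SC: 9 outcomes — {0002; 0022; 0222; 1000; 1002; 1020; 1022; 1220; 1222}
TSO: 12 outcomes — {0000; 0002; 0020; 0022; 0220; 0222; 1000; 1002; 1020; 1022; 1220; 1222}
PSO: 12 outcomes — {0000; 0002; 0020; 0022; 0220; 0222; 1000; 1002; 1020; 1022; 1220; 1222}
target 0220 ∈ {TSO,PSO}

SC:no TSO:yes PSO:yes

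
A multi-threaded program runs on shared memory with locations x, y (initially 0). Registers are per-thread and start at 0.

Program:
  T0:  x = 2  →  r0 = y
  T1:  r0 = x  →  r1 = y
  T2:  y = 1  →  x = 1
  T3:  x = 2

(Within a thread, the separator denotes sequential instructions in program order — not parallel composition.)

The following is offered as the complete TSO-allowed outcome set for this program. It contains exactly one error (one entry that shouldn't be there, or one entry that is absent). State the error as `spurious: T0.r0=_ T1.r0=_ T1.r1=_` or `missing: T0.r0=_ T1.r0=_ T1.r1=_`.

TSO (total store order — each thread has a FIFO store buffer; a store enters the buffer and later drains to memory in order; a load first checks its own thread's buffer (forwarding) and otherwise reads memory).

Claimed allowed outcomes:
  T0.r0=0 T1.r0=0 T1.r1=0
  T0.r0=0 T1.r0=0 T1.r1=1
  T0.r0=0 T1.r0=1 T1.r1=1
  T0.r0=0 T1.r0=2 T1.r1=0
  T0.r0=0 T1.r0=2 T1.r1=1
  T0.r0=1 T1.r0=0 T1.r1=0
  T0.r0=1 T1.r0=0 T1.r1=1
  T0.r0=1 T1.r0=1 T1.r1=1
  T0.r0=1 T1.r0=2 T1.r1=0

missing: T0.r0=1 T1.r0=2 T1.r1=1

outcome vector order: (T0.r0,T1.r0,T1.r1)
[TSO] allowed = {0/0/0; 0/0/1; 0/1/1; 0/2/0; 0/2/1; 1/0/0; 1/0/1; 1/1/1; 1/2/0; 1/2/1}
TSO∖claimed = {1/2/1}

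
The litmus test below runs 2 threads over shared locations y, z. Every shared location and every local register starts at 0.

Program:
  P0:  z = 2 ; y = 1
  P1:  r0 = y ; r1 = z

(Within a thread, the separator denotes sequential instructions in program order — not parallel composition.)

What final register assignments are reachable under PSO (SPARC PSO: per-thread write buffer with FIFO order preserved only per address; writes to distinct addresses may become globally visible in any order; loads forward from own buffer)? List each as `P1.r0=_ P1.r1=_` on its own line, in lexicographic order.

P1.r0=0 P1.r1=0
P1.r0=0 P1.r1=2
P1.r0=1 P1.r1=0
P1.r0=1 P1.r1=2

outcome vector order: (P1.r0,P1.r1)
|PSO outcomes| = 4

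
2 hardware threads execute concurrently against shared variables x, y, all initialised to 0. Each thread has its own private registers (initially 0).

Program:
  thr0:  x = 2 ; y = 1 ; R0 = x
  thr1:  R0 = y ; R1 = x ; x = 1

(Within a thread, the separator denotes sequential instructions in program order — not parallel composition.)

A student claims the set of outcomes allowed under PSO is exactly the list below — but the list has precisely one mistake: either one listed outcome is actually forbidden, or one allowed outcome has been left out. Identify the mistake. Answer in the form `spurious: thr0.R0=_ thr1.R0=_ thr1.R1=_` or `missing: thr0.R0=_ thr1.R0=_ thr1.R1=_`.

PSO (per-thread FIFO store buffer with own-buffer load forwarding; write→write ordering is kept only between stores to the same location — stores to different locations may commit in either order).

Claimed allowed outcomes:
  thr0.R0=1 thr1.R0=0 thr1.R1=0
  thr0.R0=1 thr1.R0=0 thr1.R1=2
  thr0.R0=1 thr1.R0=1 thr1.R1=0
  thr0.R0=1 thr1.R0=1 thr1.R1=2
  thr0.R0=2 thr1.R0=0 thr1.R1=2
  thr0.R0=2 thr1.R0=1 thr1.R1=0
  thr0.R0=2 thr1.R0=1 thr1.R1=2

missing: thr0.R0=2 thr1.R0=0 thr1.R1=0

outcome vector order: (thr0.R0,thr1.R0,thr1.R1)
PSO (8): 100; 102; 110; 112; 200; 202; 210; 212
PSO∖claimed = {200}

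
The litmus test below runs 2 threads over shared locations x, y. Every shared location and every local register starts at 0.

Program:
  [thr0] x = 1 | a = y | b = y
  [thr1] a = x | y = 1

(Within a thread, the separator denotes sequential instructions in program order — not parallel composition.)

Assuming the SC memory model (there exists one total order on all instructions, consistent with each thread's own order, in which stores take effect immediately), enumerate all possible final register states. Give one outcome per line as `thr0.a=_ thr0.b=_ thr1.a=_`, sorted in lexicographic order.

thr0.a=0 thr0.b=0 thr1.a=0
thr0.a=0 thr0.b=0 thr1.a=1
thr0.a=0 thr0.b=1 thr1.a=0
thr0.a=0 thr0.b=1 thr1.a=1
thr0.a=1 thr0.b=1 thr1.a=0
thr0.a=1 thr0.b=1 thr1.a=1

outcome vector order: (thr0.a,thr0.b,thr1.a)
|SC outcomes| = 6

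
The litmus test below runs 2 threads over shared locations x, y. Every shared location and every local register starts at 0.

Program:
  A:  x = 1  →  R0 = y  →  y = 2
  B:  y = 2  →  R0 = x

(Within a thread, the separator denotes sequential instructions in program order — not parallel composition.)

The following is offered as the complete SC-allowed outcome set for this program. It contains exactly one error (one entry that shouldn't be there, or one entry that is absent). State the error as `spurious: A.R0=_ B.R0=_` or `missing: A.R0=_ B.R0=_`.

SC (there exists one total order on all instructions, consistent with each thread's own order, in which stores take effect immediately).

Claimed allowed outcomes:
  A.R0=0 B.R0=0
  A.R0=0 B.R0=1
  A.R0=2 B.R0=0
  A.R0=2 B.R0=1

outcome vector order: (A.R0,B.R0)
under SC → (0,1), (2,0), (2,1)
claimed∖SC = {(0,0)}

spurious: A.R0=0 B.R0=0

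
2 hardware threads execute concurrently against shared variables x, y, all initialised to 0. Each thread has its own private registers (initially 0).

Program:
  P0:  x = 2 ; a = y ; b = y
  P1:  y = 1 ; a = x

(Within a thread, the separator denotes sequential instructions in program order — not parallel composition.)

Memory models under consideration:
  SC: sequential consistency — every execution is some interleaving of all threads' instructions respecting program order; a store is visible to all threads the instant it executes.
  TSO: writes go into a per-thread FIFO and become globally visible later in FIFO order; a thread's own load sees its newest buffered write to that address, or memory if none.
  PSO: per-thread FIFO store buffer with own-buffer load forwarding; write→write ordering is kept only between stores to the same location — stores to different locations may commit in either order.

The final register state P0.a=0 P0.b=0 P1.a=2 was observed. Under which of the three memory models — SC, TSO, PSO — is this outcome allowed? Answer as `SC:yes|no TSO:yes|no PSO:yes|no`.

SC:yes TSO:yes PSO:yes

outcome vector order: (P0.a,P0.b,P1.a)
under SC → 002; 012; 110; 112
under TSO → 000; 002; 010; 012; 110; 112
under PSO → 000; 002; 010; 012; 110; 112
target 002 ∈ {SC,TSO,PSO}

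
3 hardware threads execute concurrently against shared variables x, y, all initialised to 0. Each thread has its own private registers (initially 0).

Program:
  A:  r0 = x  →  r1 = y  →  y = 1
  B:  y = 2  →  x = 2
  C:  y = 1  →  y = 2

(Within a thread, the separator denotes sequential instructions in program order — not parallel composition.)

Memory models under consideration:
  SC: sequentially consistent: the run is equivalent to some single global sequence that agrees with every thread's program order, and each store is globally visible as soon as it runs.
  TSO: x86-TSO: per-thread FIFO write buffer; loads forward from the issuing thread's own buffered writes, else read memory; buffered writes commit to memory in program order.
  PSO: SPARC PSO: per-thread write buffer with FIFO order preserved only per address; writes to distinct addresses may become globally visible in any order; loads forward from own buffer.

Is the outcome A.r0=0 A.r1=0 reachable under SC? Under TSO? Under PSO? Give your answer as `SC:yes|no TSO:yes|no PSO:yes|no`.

SC:yes TSO:yes PSO:yes

outcome vector order: (A.r0,A.r1)
SC (5): 0/0, 0/1, 0/2, 2/1, 2/2
TSO (5): 0/0, 0/1, 0/2, 2/1, 2/2
PSO (6): 0/0, 0/1, 0/2, 2/0, 2/1, 2/2
target 0/0 ∈ {SC,TSO,PSO}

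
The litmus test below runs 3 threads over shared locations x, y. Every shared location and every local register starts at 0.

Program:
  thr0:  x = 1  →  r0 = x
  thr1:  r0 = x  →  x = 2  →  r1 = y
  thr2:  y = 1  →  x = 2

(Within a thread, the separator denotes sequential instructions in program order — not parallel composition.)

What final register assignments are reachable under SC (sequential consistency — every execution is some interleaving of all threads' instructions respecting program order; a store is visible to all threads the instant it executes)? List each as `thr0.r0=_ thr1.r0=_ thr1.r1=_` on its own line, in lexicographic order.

outcome vector order: (thr0.r0,thr1.r0,thr1.r1)
|SC outcomes| = 10

thr0.r0=1 thr1.r0=0 thr1.r1=0
thr0.r0=1 thr1.r0=0 thr1.r1=1
thr0.r0=1 thr1.r0=1 thr1.r1=0
thr0.r0=1 thr1.r0=1 thr1.r1=1
thr0.r0=1 thr1.r0=2 thr1.r1=1
thr0.r0=2 thr1.r0=0 thr1.r1=0
thr0.r0=2 thr1.r0=0 thr1.r1=1
thr0.r0=2 thr1.r0=1 thr1.r1=0
thr0.r0=2 thr1.r0=1 thr1.r1=1
thr0.r0=2 thr1.r0=2 thr1.r1=1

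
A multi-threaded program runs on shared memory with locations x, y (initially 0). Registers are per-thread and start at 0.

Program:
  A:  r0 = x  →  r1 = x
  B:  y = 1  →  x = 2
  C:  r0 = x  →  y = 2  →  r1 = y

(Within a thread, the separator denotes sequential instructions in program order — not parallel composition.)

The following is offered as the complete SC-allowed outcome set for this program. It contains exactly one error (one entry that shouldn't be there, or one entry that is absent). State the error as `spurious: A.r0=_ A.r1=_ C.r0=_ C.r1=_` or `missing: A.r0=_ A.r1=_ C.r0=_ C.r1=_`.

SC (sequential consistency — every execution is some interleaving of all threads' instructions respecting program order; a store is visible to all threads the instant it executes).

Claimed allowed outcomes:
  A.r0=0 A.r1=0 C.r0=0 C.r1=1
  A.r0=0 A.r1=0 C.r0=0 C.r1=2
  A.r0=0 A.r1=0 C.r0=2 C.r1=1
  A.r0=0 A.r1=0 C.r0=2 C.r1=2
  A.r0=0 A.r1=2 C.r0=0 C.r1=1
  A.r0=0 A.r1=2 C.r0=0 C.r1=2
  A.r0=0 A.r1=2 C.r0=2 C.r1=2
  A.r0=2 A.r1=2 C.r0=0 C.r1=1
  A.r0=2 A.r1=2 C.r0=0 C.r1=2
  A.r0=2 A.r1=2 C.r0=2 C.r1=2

outcome vector order: (A.r0,A.r1,C.r0,C.r1)
SC: 9 outcomes — {(0,0,0,1) (0,0,0,2) (0,0,2,2) (0,2,0,1) (0,2,0,2) (0,2,2,2) (2,2,0,1) (2,2,0,2) (2,2,2,2)}
claimed∖SC = {(0,0,2,1)}

spurious: A.r0=0 A.r1=0 C.r0=2 C.r1=1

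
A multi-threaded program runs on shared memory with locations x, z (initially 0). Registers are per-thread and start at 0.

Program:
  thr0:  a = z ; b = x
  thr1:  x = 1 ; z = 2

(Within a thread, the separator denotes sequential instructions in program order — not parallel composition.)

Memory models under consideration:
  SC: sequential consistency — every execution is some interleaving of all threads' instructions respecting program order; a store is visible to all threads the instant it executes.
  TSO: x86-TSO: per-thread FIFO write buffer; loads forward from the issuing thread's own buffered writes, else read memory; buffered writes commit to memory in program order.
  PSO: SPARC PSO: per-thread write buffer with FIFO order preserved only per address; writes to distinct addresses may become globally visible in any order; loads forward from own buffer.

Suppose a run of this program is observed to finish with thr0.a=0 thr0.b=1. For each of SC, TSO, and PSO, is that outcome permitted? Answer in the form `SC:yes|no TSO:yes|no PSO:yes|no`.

SC:yes TSO:yes PSO:yes

outcome vector order: (thr0.a,thr0.b)
SC (3): 00 01 21
TSO (3): 00 01 21
PSO (4): 00 01 20 21
target 01 ∈ {SC,TSO,PSO}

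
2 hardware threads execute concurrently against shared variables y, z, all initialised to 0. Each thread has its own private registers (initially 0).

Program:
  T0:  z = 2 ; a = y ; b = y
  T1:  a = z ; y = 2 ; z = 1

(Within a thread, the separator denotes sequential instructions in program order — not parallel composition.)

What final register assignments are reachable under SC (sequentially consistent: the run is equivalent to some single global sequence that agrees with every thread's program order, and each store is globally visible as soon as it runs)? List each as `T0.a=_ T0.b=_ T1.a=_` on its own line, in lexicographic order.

T0.a=0 T0.b=0 T1.a=0
T0.a=0 T0.b=0 T1.a=2
T0.a=0 T0.b=2 T1.a=0
T0.a=0 T0.b=2 T1.a=2
T0.a=2 T0.b=2 T1.a=0
T0.a=2 T0.b=2 T1.a=2

outcome vector order: (T0.a,T0.b,T1.a)
|SC outcomes| = 6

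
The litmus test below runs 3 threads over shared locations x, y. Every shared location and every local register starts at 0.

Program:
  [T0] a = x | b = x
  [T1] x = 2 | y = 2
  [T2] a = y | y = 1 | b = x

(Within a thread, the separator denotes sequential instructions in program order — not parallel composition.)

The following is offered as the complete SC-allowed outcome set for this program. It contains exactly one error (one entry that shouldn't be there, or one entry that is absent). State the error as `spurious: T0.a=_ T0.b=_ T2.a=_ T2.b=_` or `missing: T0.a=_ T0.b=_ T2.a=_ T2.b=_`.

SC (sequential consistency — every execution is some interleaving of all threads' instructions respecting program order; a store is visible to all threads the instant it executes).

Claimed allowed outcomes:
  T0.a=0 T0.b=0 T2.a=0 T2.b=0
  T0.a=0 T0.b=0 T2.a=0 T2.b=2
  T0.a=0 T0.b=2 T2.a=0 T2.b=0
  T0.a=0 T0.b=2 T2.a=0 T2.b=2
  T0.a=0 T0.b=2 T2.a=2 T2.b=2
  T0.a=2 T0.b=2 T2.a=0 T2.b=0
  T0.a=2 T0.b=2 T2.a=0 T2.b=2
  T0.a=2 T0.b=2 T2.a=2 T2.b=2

missing: T0.a=0 T0.b=0 T2.a=2 T2.b=2

outcome vector order: (T0.a,T0.b,T2.a,T2.b)
under SC → <0 0 0 0>; <0 0 0 2>; <0 0 2 2>; <0 2 0 0>; <0 2 0 2>; <0 2 2 2>; <2 2 0 0>; <2 2 0 2>; <2 2 2 2>
SC∖claimed = {<0 0 2 2>}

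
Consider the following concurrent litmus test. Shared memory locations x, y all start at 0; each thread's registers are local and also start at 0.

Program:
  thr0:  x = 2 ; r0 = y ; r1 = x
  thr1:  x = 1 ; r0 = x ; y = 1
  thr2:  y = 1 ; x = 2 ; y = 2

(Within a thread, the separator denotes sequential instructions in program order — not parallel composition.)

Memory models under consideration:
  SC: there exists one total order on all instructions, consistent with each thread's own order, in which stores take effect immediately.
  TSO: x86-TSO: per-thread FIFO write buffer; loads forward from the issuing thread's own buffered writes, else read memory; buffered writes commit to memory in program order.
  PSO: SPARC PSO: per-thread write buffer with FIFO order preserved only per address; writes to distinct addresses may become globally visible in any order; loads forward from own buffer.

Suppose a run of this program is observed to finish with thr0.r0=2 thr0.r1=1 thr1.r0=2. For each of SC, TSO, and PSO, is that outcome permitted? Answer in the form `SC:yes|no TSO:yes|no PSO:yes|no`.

outcome vector order: (thr0.r0,thr0.r1,thr1.r0)
[SC] allowed = {<0 1 1> <0 1 2> <0 2 1> <0 2 2> <1 1 1> <1 1 2> <1 2 1> <1 2 2> <2 1 1> <2 2 1> <2 2 2>}
[TSO] allowed = {<0 1 1> <0 1 2> <0 2 1> <0 2 2> <1 1 1> <1 1 2> <1 2 1> <1 2 2> <2 1 1> <2 2 1> <2 2 2>}
[PSO] allowed = {<0 1 1> <0 1 2> <0 2 1> <0 2 2> <1 1 1> <1 1 2> <1 2 1> <1 2 2> <2 1 1> <2 1 2> <2 2 1> <2 2 2>}
target <2 1 2> ∈ {PSO}

SC:no TSO:no PSO:yes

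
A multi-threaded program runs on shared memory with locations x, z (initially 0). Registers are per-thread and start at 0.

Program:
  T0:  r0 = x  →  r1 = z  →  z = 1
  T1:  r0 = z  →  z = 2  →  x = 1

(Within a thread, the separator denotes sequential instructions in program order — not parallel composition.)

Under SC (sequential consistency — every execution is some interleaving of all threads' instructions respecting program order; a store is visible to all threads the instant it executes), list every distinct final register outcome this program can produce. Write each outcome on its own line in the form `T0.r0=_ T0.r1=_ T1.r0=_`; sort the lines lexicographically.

T0.r0=0 T0.r1=0 T1.r0=0
T0.r0=0 T0.r1=0 T1.r0=1
T0.r0=0 T0.r1=2 T1.r0=0
T0.r0=1 T0.r1=2 T1.r0=0

outcome vector order: (T0.r0,T0.r1,T1.r0)
|SC outcomes| = 4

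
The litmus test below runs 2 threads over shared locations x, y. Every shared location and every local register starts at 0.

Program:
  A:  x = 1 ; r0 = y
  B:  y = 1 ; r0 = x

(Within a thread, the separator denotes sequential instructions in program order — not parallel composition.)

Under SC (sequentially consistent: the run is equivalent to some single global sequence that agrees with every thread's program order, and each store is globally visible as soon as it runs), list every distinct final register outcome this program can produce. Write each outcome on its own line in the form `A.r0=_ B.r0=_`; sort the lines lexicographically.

A.r0=0 B.r0=1
A.r0=1 B.r0=0
A.r0=1 B.r0=1

outcome vector order: (A.r0,B.r0)
|SC outcomes| = 3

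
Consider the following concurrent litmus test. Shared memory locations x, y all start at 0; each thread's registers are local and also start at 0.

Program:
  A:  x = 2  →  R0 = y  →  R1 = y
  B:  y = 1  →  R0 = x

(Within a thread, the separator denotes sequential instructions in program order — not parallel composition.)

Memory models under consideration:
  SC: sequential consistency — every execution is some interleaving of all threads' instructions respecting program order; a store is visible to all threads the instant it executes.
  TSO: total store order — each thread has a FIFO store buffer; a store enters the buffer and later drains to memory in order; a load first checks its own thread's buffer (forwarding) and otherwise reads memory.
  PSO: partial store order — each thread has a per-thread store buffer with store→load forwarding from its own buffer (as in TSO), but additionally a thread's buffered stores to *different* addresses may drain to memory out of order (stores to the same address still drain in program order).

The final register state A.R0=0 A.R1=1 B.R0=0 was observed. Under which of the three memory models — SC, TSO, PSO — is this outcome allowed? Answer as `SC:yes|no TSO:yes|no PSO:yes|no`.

outcome vector order: (A.R0,A.R1,B.R0)
SC: 4 outcomes — {(0,0,2), (0,1,2), (1,1,0), (1,1,2)}
TSO: 6 outcomes — {(0,0,0), (0,0,2), (0,1,0), (0,1,2), (1,1,0), (1,1,2)}
PSO: 6 outcomes — {(0,0,0), (0,0,2), (0,1,0), (0,1,2), (1,1,0), (1,1,2)}
target (0,1,0) ∈ {TSO,PSO}

SC:no TSO:yes PSO:yes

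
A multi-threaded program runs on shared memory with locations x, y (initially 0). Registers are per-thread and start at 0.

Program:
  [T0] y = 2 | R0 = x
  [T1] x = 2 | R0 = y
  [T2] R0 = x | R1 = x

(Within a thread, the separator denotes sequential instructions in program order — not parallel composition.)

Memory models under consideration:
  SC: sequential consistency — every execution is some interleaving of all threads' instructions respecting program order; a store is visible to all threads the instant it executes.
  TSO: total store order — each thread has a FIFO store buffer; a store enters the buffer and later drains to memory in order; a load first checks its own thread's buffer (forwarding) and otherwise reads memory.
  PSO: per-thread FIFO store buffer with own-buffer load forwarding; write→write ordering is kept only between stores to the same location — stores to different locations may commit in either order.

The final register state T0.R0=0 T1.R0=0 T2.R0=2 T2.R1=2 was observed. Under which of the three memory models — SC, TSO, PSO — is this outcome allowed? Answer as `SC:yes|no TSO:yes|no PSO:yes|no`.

outcome vector order: (T0.R0,T1.R0,T2.R0,T2.R1)
SC (9): (0,2,0,0); (0,2,0,2); (0,2,2,2); (2,0,0,0); (2,0,0,2); (2,0,2,2); (2,2,0,0); (2,2,0,2); (2,2,2,2)
TSO (12): (0,0,0,0); (0,0,0,2); (0,0,2,2); (0,2,0,0); (0,2,0,2); (0,2,2,2); (2,0,0,0); (2,0,0,2); (2,0,2,2); (2,2,0,0); (2,2,0,2); (2,2,2,2)
PSO (12): (0,0,0,0); (0,0,0,2); (0,0,2,2); (0,2,0,0); (0,2,0,2); (0,2,2,2); (2,0,0,0); (2,0,0,2); (2,0,2,2); (2,2,0,0); (2,2,0,2); (2,2,2,2)
target (0,0,2,2) ∈ {TSO,PSO}

SC:no TSO:yes PSO:yes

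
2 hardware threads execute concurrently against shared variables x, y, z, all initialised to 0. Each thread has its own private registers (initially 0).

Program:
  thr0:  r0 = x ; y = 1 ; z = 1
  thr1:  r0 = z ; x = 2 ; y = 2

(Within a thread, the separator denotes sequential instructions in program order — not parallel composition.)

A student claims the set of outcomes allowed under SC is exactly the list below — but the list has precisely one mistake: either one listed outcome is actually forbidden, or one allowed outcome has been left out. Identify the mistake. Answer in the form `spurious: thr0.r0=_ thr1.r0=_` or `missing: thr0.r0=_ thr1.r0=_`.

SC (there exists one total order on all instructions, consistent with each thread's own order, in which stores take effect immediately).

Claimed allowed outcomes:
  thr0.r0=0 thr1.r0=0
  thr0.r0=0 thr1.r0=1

missing: thr0.r0=2 thr1.r0=0

outcome vector order: (thr0.r0,thr1.r0)
SC: 3 outcomes — {00 01 20}
SC∖claimed = {20}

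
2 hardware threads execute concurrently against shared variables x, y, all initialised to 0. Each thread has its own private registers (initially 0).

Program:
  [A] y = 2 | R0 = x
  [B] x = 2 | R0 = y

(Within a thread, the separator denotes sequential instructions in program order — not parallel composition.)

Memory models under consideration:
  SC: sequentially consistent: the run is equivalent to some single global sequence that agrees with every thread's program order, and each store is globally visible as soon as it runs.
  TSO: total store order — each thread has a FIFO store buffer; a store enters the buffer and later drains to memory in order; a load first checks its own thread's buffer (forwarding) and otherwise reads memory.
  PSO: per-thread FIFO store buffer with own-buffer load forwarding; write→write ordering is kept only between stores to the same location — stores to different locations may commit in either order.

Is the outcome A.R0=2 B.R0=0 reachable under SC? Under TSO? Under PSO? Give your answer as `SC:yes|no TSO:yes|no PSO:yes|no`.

SC:yes TSO:yes PSO:yes

outcome vector order: (A.R0,B.R0)
[SC] allowed = {0/2 2/0 2/2}
[TSO] allowed = {0/0 0/2 2/0 2/2}
[PSO] allowed = {0/0 0/2 2/0 2/2}
target 2/0 ∈ {SC,TSO,PSO}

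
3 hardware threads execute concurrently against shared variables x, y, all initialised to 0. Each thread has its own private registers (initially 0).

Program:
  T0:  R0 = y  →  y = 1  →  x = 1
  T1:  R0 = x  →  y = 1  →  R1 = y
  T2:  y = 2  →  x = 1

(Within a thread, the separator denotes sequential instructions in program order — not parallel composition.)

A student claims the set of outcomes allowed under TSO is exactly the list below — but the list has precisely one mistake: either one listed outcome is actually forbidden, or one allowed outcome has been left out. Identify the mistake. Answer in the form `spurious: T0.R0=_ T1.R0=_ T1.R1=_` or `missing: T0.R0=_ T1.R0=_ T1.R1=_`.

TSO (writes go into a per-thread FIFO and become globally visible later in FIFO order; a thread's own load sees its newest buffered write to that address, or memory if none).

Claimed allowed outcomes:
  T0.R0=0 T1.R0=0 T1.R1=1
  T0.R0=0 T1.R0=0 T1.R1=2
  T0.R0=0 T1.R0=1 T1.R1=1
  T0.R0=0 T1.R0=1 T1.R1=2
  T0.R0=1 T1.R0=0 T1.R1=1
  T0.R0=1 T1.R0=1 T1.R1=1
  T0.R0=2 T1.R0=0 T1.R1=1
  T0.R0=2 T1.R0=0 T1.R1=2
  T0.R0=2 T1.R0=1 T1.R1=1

outcome vector order: (T0.R0,T1.R0,T1.R1)
TSO (10): (0,0,1); (0,0,2); (0,1,1); (0,1,2); (1,0,1); (1,0,2); (1,1,1); (2,0,1); (2,0,2); (2,1,1)
TSO∖claimed = {(1,0,2)}

missing: T0.R0=1 T1.R0=0 T1.R1=2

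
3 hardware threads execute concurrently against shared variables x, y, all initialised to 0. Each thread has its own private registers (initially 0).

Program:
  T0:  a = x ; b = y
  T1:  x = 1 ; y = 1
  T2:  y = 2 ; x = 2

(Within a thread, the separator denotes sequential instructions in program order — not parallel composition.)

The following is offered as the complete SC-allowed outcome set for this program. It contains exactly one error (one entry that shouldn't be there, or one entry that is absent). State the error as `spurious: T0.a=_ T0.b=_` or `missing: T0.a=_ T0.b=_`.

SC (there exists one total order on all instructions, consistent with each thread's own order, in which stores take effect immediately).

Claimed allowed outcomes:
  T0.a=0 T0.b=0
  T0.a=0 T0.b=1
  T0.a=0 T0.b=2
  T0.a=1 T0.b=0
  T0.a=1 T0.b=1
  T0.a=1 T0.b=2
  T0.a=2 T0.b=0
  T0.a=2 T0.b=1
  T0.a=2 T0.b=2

outcome vector order: (T0.a,T0.b)
SC: 8 outcomes — {(0,0) (0,1) (0,2) (1,0) (1,1) (1,2) (2,1) (2,2)}
claimed∖SC = {(2,0)}

spurious: T0.a=2 T0.b=0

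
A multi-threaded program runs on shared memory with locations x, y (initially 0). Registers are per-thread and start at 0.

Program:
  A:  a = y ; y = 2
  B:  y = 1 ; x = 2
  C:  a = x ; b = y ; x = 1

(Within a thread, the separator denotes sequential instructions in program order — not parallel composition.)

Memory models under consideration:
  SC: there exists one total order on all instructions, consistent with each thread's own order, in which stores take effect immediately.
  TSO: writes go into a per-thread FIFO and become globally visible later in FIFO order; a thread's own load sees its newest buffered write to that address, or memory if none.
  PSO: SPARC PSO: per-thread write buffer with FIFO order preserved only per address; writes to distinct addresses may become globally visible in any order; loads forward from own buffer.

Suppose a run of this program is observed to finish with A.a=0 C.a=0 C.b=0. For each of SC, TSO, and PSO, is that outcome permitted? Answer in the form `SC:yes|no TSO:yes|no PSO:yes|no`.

outcome vector order: (A.a,C.a,C.b)
SC (10): <0 0 0>, <0 0 1>, <0 0 2>, <0 2 1>, <0 2 2>, <1 0 0>, <1 0 1>, <1 0 2>, <1 2 1>, <1 2 2>
TSO (10): <0 0 0>, <0 0 1>, <0 0 2>, <0 2 1>, <0 2 2>, <1 0 0>, <1 0 1>, <1 0 2>, <1 2 1>, <1 2 2>
PSO (12): <0 0 0>, <0 0 1>, <0 0 2>, <0 2 0>, <0 2 1>, <0 2 2>, <1 0 0>, <1 0 1>, <1 0 2>, <1 2 0>, <1 2 1>, <1 2 2>
target <0 0 0> ∈ {SC,TSO,PSO}

SC:yes TSO:yes PSO:yes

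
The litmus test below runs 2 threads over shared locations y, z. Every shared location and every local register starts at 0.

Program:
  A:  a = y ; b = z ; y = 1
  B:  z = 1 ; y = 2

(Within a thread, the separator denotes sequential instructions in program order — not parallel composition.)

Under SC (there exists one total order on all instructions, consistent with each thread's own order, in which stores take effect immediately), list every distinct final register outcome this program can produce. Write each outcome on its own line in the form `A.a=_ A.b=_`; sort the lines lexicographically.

A.a=0 A.b=0
A.a=0 A.b=1
A.a=2 A.b=1

outcome vector order: (A.a,A.b)
|SC outcomes| = 3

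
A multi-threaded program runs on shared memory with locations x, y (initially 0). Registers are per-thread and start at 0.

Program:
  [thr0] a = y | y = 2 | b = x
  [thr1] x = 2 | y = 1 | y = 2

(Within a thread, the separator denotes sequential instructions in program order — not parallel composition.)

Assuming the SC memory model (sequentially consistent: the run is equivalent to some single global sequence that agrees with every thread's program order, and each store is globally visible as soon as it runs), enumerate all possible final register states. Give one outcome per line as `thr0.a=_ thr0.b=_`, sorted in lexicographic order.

outcome vector order: (thr0.a,thr0.b)
|SC outcomes| = 4

thr0.a=0 thr0.b=0
thr0.a=0 thr0.b=2
thr0.a=1 thr0.b=2
thr0.a=2 thr0.b=2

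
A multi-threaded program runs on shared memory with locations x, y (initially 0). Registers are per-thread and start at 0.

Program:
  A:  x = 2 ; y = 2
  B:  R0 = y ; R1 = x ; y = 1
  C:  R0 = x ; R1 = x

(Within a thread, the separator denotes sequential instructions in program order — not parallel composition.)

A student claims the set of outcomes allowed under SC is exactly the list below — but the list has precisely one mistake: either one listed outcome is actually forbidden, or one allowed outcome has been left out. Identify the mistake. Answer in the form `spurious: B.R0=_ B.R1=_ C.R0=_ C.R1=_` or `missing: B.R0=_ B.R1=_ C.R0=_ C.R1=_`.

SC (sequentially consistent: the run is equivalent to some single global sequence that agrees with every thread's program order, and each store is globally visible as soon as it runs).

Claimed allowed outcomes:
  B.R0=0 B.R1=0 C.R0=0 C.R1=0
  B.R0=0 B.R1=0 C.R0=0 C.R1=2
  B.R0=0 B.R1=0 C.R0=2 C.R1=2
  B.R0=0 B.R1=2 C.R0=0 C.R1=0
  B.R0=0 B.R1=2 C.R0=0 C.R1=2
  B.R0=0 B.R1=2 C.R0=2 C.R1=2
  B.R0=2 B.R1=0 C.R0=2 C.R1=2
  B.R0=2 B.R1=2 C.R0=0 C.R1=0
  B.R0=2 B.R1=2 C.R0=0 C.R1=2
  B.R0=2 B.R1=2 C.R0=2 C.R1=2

spurious: B.R0=2 B.R1=0 C.R0=2 C.R1=2

outcome vector order: (B.R0,B.R1,C.R0,C.R1)
SC: 9 outcomes — {<0 0 0 0>; <0 0 0 2>; <0 0 2 2>; <0 2 0 0>; <0 2 0 2>; <0 2 2 2>; <2 2 0 0>; <2 2 0 2>; <2 2 2 2>}
claimed∖SC = {<2 0 2 2>}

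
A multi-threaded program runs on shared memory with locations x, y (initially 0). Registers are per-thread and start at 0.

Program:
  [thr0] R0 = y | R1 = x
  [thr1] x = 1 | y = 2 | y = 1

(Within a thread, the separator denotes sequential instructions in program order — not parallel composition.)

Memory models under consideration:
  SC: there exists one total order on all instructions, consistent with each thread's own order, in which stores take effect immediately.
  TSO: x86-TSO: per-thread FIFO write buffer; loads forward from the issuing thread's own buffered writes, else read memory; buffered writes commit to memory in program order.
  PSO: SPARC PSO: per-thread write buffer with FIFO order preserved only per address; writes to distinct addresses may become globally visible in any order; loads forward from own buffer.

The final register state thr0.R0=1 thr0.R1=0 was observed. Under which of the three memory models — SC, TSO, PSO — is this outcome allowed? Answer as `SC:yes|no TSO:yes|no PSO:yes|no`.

SC:no TSO:no PSO:yes

outcome vector order: (thr0.R0,thr0.R1)
under SC → (0,0) (0,1) (1,1) (2,1)
under TSO → (0,0) (0,1) (1,1) (2,1)
under PSO → (0,0) (0,1) (1,0) (1,1) (2,0) (2,1)
target (1,0) ∈ {PSO}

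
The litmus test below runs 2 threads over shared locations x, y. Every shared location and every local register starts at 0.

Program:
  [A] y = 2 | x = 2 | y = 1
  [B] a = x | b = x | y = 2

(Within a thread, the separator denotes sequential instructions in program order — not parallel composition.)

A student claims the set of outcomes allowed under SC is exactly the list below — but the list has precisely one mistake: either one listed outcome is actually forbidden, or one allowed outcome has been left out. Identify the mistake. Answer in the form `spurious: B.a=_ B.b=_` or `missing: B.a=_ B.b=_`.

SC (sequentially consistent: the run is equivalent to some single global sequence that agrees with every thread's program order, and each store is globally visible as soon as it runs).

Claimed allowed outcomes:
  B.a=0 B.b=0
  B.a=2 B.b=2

missing: B.a=0 B.b=2

outcome vector order: (B.a,B.b)
[SC] allowed = {(0,0) (0,2) (2,2)}
SC∖claimed = {(0,2)}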